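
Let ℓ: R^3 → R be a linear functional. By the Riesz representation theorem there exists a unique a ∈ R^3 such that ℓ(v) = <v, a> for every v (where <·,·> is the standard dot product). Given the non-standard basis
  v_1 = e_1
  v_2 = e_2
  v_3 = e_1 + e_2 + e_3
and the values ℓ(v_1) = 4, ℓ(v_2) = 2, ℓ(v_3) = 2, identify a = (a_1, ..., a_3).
a = (4, 2, -4)

Write a = (a_1, ..., a_3) in the standard basis. For each basis vector v_i, ℓ(v_i) = <v_i, a> is a linear equation in the a_j's. Collect the n equations into a matrix system V a = ℓ, where row i of V is v_i (expressed in the standard basis). Since V is invertible (lower-triangular with 1s on the diagonal, up to permutation), solve by back-substitution:
  V =
[[1, 0, 0],
 [0, 1, 0],
 [1, 1, 1]]
  V a = (4, 2, 2)
Solving gives a = (4, 2, -4).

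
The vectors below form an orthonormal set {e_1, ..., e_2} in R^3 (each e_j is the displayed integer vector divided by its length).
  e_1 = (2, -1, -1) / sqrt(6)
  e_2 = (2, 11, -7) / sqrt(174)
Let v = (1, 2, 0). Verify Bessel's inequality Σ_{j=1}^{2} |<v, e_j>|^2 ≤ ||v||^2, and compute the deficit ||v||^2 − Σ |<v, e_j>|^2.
Σ |<v, e_j>|^2 = 96/29; ||v||^2 = 5; deficit = 49/29

Write each e_j = u_j / sqrt(<u_j, u_j>) where u_j is the displayed integer vector. Then <v, e_j> = <v, u_j> / sqrt(<u_j, u_j>), so |<v, e_j>|^2 = <v, u_j>^2 / <u_j, u_j>.
Coefficients: <v, e_1> = 0/sqrt(6), <v, e_2> = 24/sqrt(174).
Square and sum: Σ |<v, e_j>|^2 = 96/29.
Compute ||v||^2 = v·v = 5.
Deficit = 5 − 96/29 = 49/29 ≥ 0, confirming Bessel's inequality. (The deficit equals ||v − Σ <v,e_j> e_j||^2, the squared distance from v to span{e_j}.)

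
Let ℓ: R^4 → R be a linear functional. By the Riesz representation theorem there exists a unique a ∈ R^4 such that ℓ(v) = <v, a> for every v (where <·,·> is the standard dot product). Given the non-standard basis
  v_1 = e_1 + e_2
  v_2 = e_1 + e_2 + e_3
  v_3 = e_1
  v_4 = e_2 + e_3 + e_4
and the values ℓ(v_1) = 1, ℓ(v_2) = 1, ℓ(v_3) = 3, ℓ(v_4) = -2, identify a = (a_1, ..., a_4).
a = (3, -2, 0, 0)

Write a = (a_1, ..., a_4) in the standard basis. For each basis vector v_i, ℓ(v_i) = <v_i, a> is a linear equation in the a_j's. Collect the n equations into a matrix system V a = ℓ, where row i of V is v_i (expressed in the standard basis). Since V is invertible (lower-triangular with 1s on the diagonal, up to permutation), solve by back-substitution:
  V =
[[1, 1, 0, 0],
 [1, 1, 1, 0],
 [1, 0, 0, 0],
 [0, 1, 1, 1]]
  V a = (1, 1, 3, -2)
Solving gives a = (3, -2, 0, 0).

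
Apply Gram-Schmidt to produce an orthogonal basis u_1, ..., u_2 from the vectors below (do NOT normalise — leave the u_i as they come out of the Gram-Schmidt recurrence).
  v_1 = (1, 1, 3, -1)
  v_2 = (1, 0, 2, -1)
Orthogonal basis:
  u_1 = (1, 1, 3, -1)
  u_2 = (1/3, -2/3, 0, -1/3)

Apply the Gram-Schmidt recurrence
  u_1 = v_1
  u_i = v_i − Σ_{j<i} ((v_i · u_j) / (u_j · u_j)) · u_j.

Step by step this gives:
  u_1 = (1, 1, 3, -1)
  u_2 = (1/3, -2/3, 0, -1/3)

Orthogonality check:
  u_2 · u_1 = 0 (should be 0)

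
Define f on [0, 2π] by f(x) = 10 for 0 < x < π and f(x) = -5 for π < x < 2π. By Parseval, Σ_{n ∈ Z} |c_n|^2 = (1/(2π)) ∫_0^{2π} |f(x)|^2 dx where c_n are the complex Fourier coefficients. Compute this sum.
Σ |c_n|^2 = 125/2

Parseval equates the L^2 energy of f (normalised by 1/(2π)) with the ℓ^2 sum of its Fourier coefficients: (1/(2π)) ∫_0^{2π} |f|^2 = Σ |c_n|^2.
Compute the left side: (1/(2π)) [∫_0^π 10^2 dx + ∫_π^{2π} (-5)^2 dx] = (1/(2π)) · (100π + 25π) = (100 + 25)/2 = 125/2.
So Σ_{n ∈ Z} |c_n|^2 = 125/2.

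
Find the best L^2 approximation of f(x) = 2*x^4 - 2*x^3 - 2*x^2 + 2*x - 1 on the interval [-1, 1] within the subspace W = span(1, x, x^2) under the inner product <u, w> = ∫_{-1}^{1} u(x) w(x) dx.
g(x) = -2*x^2/7 + 4*x/5 - 41/35

The best approximation g ∈ W is the orthogonal projection of f onto W. Writing g = a_0 + a_1 x + a_2 x^2, the coefficients solve the normal equations G · a = b where
  G_{ij} = <φ_i, φ_j> and b_i = <f, φ_i>, with φ_0 = 1, φ_1 = x, φ_2 = x^2.
G =
  [2, 0, 2/3]
  [0, 2/3, 0]
  [2/3, 0, 2/5],
b = (-38/15, 8/15, -94/105).
Solving gives a_0 = -41/35, a_1 = 4/5, a_2 = -2/7, so
  g(x) = -2*x^2/7 + 4*x/5 - 41/35.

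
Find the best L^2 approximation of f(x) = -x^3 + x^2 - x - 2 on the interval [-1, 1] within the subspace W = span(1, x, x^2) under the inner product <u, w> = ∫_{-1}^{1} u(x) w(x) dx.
g(x) = x^2 - 8*x/5 - 2

The best approximation g ∈ W is the orthogonal projection of f onto W. Writing g = a_0 + a_1 x + a_2 x^2, the coefficients solve the normal equations G · a = b where
  G_{ij} = <φ_i, φ_j> and b_i = <f, φ_i>, with φ_0 = 1, φ_1 = x, φ_2 = x^2.
G =
  [2, 0, 2/3]
  [0, 2/3, 0]
  [2/3, 0, 2/5],
b = (-10/3, -16/15, -14/15).
Solving gives a_0 = -2, a_1 = -8/5, a_2 = 1, so
  g(x) = x^2 - 8*x/5 - 2.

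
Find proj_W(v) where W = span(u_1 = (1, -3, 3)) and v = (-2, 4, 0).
proj_W(v) = (-14/19, 42/19, -42/19)

Set up U = [u_1 | ... | u_1] ∈ R^(3×1). The projector onto W = col(U) is P = U (U^T U)^(-1) U^T.
Compute U^T U =
  [19],
and U^T v = (-14).
Solve U^T U · c = U^T v for the coefficients: c = (-14/19). The projection is proj_W(v) = U c.
Check: (v - proj_W(v)) · u_1 = 0  (should be 0).
Result: proj_W(v) = (-14/19, 42/19, -42/19).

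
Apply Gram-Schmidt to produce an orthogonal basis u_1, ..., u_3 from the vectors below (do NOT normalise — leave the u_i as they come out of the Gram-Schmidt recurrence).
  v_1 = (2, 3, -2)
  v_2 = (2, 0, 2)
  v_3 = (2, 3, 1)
Orthogonal basis:
  u_1 = (2, 3, -2)
  u_2 = (2, 0, 2)
  u_3 = (-27/34, 18/17, 27/34)

Apply the Gram-Schmidt recurrence
  u_1 = v_1
  u_i = v_i − Σ_{j<i} ((v_i · u_j) / (u_j · u_j)) · u_j.

Step by step this gives:
  u_1 = (2, 3, -2)
  u_2 = (2, 0, 2)
  u_3 = (-27/34, 18/17, 27/34)

Orthogonality check:
  u_2 · u_1 = 0 (should be 0)
  u_3 · u_1 = 0 (should be 0)
  u_3 · u_2 = 0 (should be 0)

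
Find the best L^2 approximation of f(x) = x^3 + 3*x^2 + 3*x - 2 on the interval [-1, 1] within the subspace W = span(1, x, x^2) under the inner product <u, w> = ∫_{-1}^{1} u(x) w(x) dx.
g(x) = 3*x^2 + 18*x/5 - 2

The best approximation g ∈ W is the orthogonal projection of f onto W. Writing g = a_0 + a_1 x + a_2 x^2, the coefficients solve the normal equations G · a = b where
  G_{ij} = <φ_i, φ_j> and b_i = <f, φ_i>, with φ_0 = 1, φ_1 = x, φ_2 = x^2.
G =
  [2, 0, 2/3]
  [0, 2/3, 0]
  [2/3, 0, 2/5],
b = (-2, 12/5, -2/15).
Solving gives a_0 = -2, a_1 = 18/5, a_2 = 3, so
  g(x) = 3*x^2 + 18*x/5 - 2.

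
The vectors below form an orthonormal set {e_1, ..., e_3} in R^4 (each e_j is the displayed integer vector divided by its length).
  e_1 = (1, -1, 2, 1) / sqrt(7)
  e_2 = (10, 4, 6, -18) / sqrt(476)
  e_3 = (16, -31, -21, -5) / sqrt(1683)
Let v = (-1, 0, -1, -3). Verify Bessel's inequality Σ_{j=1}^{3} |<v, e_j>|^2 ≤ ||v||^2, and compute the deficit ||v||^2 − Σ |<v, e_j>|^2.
Σ |<v, e_j>|^2 = 833/99; ||v||^2 = 11; deficit = 256/99

Write each e_j = u_j / sqrt(<u_j, u_j>) where u_j is the displayed integer vector. Then <v, e_j> = <v, u_j> / sqrt(<u_j, u_j>), so |<v, e_j>|^2 = <v, u_j>^2 / <u_j, u_j>.
Coefficients: <v, e_1> = -6/sqrt(7), <v, e_2> = 38/sqrt(476), <v, e_3> = 20/sqrt(1683).
Square and sum: Σ |<v, e_j>|^2 = 833/99.
Compute ||v||^2 = v·v = 11.
Deficit = 11 − 833/99 = 256/99 ≥ 0, confirming Bessel's inequality. (The deficit equals ||v − Σ <v,e_j> e_j||^2, the squared distance from v to span{e_j}.)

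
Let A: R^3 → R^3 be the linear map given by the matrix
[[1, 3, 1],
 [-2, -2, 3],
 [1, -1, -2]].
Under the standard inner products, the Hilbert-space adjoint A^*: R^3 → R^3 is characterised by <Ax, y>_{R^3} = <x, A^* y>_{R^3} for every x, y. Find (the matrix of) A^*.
A^* = A^T =
[[1, -2, 1],
 [3, -2, -1],
 [1, 3, -2]]

For real matrices with standard dot products, the defining identity <Ax, y> = <x, A^* y> gives (Ax)^T y = x^T (A^*) y, i.e. x^T A^T y = x^T (A^*) y. Since this holds for all x, y, we must have A^* = A^T. Therefore
A^* =
[[1, -2, 1],
 [3, -2, -1],
 [1, 3, -2]].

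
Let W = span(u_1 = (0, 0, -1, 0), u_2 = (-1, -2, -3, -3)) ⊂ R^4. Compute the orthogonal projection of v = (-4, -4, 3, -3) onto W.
proj_W(v) = (-3/2, -3, 3, -9/2)

Set up U = [u_1 | ... | u_2] ∈ R^(4×2). The projector onto W = col(U) is P = U (U^T U)^(-1) U^T.
Compute U^T U =
  [1, 3]
  [3, 23],
and U^T v = (-3, 12).
Solve U^T U · c = U^T v for the coefficients: c = (-15/2, 3/2). The projection is proj_W(v) = U c.
Check: (v - proj_W(v)) · u_1 = 0  (should be 0).
Check: (v - proj_W(v)) · u_2 = 0  (should be 0).
Result: proj_W(v) = (-3/2, -3, 3, -9/2).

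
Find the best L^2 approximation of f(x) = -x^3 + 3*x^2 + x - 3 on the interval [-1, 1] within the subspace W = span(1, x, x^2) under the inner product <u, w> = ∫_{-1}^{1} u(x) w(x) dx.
g(x) = 3*x^2 + 2*x/5 - 3

The best approximation g ∈ W is the orthogonal projection of f onto W. Writing g = a_0 + a_1 x + a_2 x^2, the coefficients solve the normal equations G · a = b where
  G_{ij} = <φ_i, φ_j> and b_i = <f, φ_i>, with φ_0 = 1, φ_1 = x, φ_2 = x^2.
G =
  [2, 0, 2/3]
  [0, 2/3, 0]
  [2/3, 0, 2/5],
b = (-4, 4/15, -4/5).
Solving gives a_0 = -3, a_1 = 2/5, a_2 = 3, so
  g(x) = 3*x^2 + 2*x/5 - 3.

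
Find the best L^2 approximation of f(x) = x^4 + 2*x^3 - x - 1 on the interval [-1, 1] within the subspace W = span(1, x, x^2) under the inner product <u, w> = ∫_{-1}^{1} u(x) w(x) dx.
g(x) = 6*x^2/7 + x/5 - 38/35

The best approximation g ∈ W is the orthogonal projection of f onto W. Writing g = a_0 + a_1 x + a_2 x^2, the coefficients solve the normal equations G · a = b where
  G_{ij} = <φ_i, φ_j> and b_i = <f, φ_i>, with φ_0 = 1, φ_1 = x, φ_2 = x^2.
G =
  [2, 0, 2/3]
  [0, 2/3, 0]
  [2/3, 0, 2/5],
b = (-8/5, 2/15, -8/21).
Solving gives a_0 = -38/35, a_1 = 1/5, a_2 = 6/7, so
  g(x) = 6*x^2/7 + x/5 - 38/35.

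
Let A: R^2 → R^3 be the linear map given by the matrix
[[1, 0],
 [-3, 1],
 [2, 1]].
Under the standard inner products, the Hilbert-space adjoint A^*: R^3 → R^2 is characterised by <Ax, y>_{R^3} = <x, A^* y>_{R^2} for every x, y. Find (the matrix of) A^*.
A^* = A^T =
[[1, -3, 2],
 [0, 1, 1]]

For real matrices with standard dot products, the defining identity <Ax, y> = <x, A^* y> gives (Ax)^T y = x^T (A^*) y, i.e. x^T A^T y = x^T (A^*) y. Since this holds for all x, y, we must have A^* = A^T. Therefore
A^* =
[[1, -3, 2],
 [0, 1, 1]].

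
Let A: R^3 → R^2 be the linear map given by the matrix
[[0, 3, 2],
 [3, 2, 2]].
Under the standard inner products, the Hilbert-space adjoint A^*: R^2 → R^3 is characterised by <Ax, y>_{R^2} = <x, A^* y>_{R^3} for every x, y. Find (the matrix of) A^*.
A^* = A^T =
[[0, 3],
 [3, 2],
 [2, 2]]

For real matrices with standard dot products, the defining identity <Ax, y> = <x, A^* y> gives (Ax)^T y = x^T (A^*) y, i.e. x^T A^T y = x^T (A^*) y. Since this holds for all x, y, we must have A^* = A^T. Therefore
A^* =
[[0, 3],
 [3, 2],
 [2, 2]].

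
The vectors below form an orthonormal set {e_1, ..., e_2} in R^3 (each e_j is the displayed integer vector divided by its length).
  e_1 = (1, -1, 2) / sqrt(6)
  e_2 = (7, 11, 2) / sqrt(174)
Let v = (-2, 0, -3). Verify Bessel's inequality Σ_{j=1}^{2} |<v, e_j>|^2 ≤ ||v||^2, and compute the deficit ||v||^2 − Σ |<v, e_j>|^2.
Σ |<v, e_j>|^2 = 376/29; ||v||^2 = 13; deficit = 1/29

Write each e_j = u_j / sqrt(<u_j, u_j>) where u_j is the displayed integer vector. Then <v, e_j> = <v, u_j> / sqrt(<u_j, u_j>), so |<v, e_j>|^2 = <v, u_j>^2 / <u_j, u_j>.
Coefficients: <v, e_1> = -8/sqrt(6), <v, e_2> = -20/sqrt(174).
Square and sum: Σ |<v, e_j>|^2 = 376/29.
Compute ||v||^2 = v·v = 13.
Deficit = 13 − 376/29 = 1/29 ≥ 0, confirming Bessel's inequality. (The deficit equals ||v − Σ <v,e_j> e_j||^2, the squared distance from v to span{e_j}.)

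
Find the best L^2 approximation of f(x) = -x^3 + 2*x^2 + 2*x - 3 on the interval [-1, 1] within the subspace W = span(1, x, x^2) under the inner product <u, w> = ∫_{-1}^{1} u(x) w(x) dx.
g(x) = 2*x^2 + 7*x/5 - 3

The best approximation g ∈ W is the orthogonal projection of f onto W. Writing g = a_0 + a_1 x + a_2 x^2, the coefficients solve the normal equations G · a = b where
  G_{ij} = <φ_i, φ_j> and b_i = <f, φ_i>, with φ_0 = 1, φ_1 = x, φ_2 = x^2.
G =
  [2, 0, 2/3]
  [0, 2/3, 0]
  [2/3, 0, 2/5],
b = (-14/3, 14/15, -6/5).
Solving gives a_0 = -3, a_1 = 7/5, a_2 = 2, so
  g(x) = 2*x^2 + 7*x/5 - 3.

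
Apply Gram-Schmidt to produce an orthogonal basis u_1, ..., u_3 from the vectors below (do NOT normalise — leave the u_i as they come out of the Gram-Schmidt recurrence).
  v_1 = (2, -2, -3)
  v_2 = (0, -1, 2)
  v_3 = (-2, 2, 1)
Orthogonal basis:
  u_1 = (2, -2, -3)
  u_2 = (8/17, -25/17, 22/17)
  u_3 = (-28/69, -16/69, -8/69)

Apply the Gram-Schmidt recurrence
  u_1 = v_1
  u_i = v_i − Σ_{j<i} ((v_i · u_j) / (u_j · u_j)) · u_j.

Step by step this gives:
  u_1 = (2, -2, -3)
  u_2 = (8/17, -25/17, 22/17)
  u_3 = (-28/69, -16/69, -8/69)

Orthogonality check:
  u_2 · u_1 = 0 (should be 0)
  u_3 · u_1 = 0 (should be 0)
  u_3 · u_2 = 0 (should be 0)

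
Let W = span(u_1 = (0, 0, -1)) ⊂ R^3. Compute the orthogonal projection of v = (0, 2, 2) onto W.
proj_W(v) = (0, 0, 2)

Set up U = [u_1 | ... | u_1] ∈ R^(3×1). The projector onto W = col(U) is P = U (U^T U)^(-1) U^T.
Compute U^T U =
  [1],
and U^T v = (-2).
Solve U^T U · c = U^T v for the coefficients: c = (-2). The projection is proj_W(v) = U c.
Check: (v - proj_W(v)) · u_1 = 0  (should be 0).
Result: proj_W(v) = (0, 0, 2).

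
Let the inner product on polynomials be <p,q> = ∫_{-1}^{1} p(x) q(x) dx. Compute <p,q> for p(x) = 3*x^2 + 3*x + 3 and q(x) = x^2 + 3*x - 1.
<p,q> = 6/5

Expand the product: p(x)·q(x) = 3*x^4 + 12*x^3 + 9*x^2 + 6*x - 3.
∫_{-1}^{1} of each monomial x^k gives [2/(k+1) if k even, 0 if k odd]. Integrating term-by-term (or equivalently evaluating the antiderivative F(x) = 3*x^5/5 + 3*x^4 + 3*x^3 + 3*x^2 - 3*x at the endpoints):
  F(1) − F(−1) = 33/5 − (27/5) = 6/5.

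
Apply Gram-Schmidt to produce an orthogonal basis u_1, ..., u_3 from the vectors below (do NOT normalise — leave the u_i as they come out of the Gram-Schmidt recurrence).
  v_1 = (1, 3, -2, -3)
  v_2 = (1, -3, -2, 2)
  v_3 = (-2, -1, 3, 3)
Orthogonal basis:
  u_1 = (1, 3, -2, -3)
  u_2 = (33/23, -39/23, -66/23, 16/23)
  u_3 = (-101/314, 205/314, -56/157, 123/157)

Apply the Gram-Schmidt recurrence
  u_1 = v_1
  u_i = v_i − Σ_{j<i} ((v_i · u_j) / (u_j · u_j)) · u_j.

Step by step this gives:
  u_1 = (1, 3, -2, -3)
  u_2 = (33/23, -39/23, -66/23, 16/23)
  u_3 = (-101/314, 205/314, -56/157, 123/157)

Orthogonality check:
  u_2 · u_1 = 0 (should be 0)
  u_3 · u_1 = 0 (should be 0)
  u_3 · u_2 = 0 (should be 0)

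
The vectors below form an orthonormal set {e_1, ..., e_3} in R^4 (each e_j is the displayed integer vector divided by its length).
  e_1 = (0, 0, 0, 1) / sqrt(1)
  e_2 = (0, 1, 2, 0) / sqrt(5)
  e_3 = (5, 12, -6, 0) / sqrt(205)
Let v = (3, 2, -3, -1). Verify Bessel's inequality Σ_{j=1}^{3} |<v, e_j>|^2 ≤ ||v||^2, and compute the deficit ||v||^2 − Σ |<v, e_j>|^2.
Σ |<v, e_j>|^2 = 822/41; ||v||^2 = 23; deficit = 121/41

Write each e_j = u_j / sqrt(<u_j, u_j>) where u_j is the displayed integer vector. Then <v, e_j> = <v, u_j> / sqrt(<u_j, u_j>), so |<v, e_j>|^2 = <v, u_j>^2 / <u_j, u_j>.
Coefficients: <v, e_1> = -1/sqrt(1), <v, e_2> = -4/sqrt(5), <v, e_3> = 57/sqrt(205).
Square and sum: Σ |<v, e_j>|^2 = 822/41.
Compute ||v||^2 = v·v = 23.
Deficit = 23 − 822/41 = 121/41 ≥ 0, confirming Bessel's inequality. (The deficit equals ||v − Σ <v,e_j> e_j||^2, the squared distance from v to span{e_j}.)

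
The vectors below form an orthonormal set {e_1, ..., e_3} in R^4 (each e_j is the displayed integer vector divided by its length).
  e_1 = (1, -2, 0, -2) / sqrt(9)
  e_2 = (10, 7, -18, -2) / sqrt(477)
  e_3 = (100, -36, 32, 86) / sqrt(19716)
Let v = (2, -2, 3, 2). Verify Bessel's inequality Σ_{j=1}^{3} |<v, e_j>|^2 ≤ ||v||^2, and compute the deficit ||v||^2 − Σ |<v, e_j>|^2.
Σ |<v, e_j>|^2 = 648/31; ||v||^2 = 21; deficit = 3/31

Write each e_j = u_j / sqrt(<u_j, u_j>) where u_j is the displayed integer vector. Then <v, e_j> = <v, u_j> / sqrt(<u_j, u_j>), so |<v, e_j>|^2 = <v, u_j>^2 / <u_j, u_j>.
Coefficients: <v, e_1> = 2/sqrt(9), <v, e_2> = -52/sqrt(477), <v, e_3> = 540/sqrt(19716).
Square and sum: Σ |<v, e_j>|^2 = 648/31.
Compute ||v||^2 = v·v = 21.
Deficit = 21 − 648/31 = 3/31 ≥ 0, confirming Bessel's inequality. (The deficit equals ||v − Σ <v,e_j> e_j||^2, the squared distance from v to span{e_j}.)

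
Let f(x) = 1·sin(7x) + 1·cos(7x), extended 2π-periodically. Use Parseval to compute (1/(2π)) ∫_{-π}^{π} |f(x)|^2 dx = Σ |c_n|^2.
Σ |c_n|^2 = 1

Expand |f|^2 and use orthogonality of {sin(nx), cos(mx)} on [-π, π]:
  ∫_{-π}^{π} sin(nx)^2 dx = π, ∫ cos(mx)^2 dx = π, and cross terms integrate to 0.
So ∫_{-π}^{π} f(x)^2 dx = 1^2 · π + 1^2 · π = (1 + 1)π.
Divide by 2π: (1 + 1)/2 = 1.
By Parseval, this equals Σ |c_n|^2.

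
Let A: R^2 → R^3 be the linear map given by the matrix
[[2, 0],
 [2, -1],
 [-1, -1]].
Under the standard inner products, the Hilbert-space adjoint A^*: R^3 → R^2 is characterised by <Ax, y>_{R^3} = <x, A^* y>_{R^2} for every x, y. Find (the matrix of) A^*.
A^* = A^T =
[[2, 2, -1],
 [0, -1, -1]]

For real matrices with standard dot products, the defining identity <Ax, y> = <x, A^* y> gives (Ax)^T y = x^T (A^*) y, i.e. x^T A^T y = x^T (A^*) y. Since this holds for all x, y, we must have A^* = A^T. Therefore
A^* =
[[2, 2, -1],
 [0, -1, -1]].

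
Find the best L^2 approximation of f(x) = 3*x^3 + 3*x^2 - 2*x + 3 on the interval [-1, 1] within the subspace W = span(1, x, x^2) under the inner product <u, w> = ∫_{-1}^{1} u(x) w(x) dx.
g(x) = 3*x^2 - x/5 + 3

The best approximation g ∈ W is the orthogonal projection of f onto W. Writing g = a_0 + a_1 x + a_2 x^2, the coefficients solve the normal equations G · a = b where
  G_{ij} = <φ_i, φ_j> and b_i = <f, φ_i>, with φ_0 = 1, φ_1 = x, φ_2 = x^2.
G =
  [2, 0, 2/3]
  [0, 2/3, 0]
  [2/3, 0, 2/5],
b = (8, -2/15, 16/5).
Solving gives a_0 = 3, a_1 = -1/5, a_2 = 3, so
  g(x) = 3*x^2 - x/5 + 3.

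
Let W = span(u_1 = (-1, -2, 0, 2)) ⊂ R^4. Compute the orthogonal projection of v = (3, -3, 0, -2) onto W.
proj_W(v) = (1/9, 2/9, 0, -2/9)

Set up U = [u_1 | ... | u_1] ∈ R^(4×1). The projector onto W = col(U) is P = U (U^T U)^(-1) U^T.
Compute U^T U =
  [9],
and U^T v = (-1).
Solve U^T U · c = U^T v for the coefficients: c = (-1/9). The projection is proj_W(v) = U c.
Check: (v - proj_W(v)) · u_1 = 0  (should be 0).
Result: proj_W(v) = (1/9, 2/9, 0, -2/9).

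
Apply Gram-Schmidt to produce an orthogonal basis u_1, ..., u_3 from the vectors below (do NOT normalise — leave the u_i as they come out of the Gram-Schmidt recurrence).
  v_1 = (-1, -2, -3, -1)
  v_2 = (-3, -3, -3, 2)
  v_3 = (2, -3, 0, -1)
Orthogonal basis:
  u_1 = (-1, -2, -3, -1)
  u_2 = (-29/15, -13/15, 1/5, 46/15)
  u_3 = (362/209, -544/209, 222/209, 60/209)

Apply the Gram-Schmidt recurrence
  u_1 = v_1
  u_i = v_i − Σ_{j<i} ((v_i · u_j) / (u_j · u_j)) · u_j.

Step by step this gives:
  u_1 = (-1, -2, -3, -1)
  u_2 = (-29/15, -13/15, 1/5, 46/15)
  u_3 = (362/209, -544/209, 222/209, 60/209)

Orthogonality check:
  u_2 · u_1 = 0 (should be 0)
  u_3 · u_1 = 0 (should be 0)
  u_3 · u_2 = 0 (should be 0)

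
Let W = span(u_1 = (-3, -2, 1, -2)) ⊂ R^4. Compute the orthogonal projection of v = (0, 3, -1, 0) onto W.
proj_W(v) = (7/6, 7/9, -7/18, 7/9)

Set up U = [u_1 | ... | u_1] ∈ R^(4×1). The projector onto W = col(U) is P = U (U^T U)^(-1) U^T.
Compute U^T U =
  [18],
and U^T v = (-7).
Solve U^T U · c = U^T v for the coefficients: c = (-7/18). The projection is proj_W(v) = U c.
Check: (v - proj_W(v)) · u_1 = 0  (should be 0).
Result: proj_W(v) = (7/6, 7/9, -7/18, 7/9).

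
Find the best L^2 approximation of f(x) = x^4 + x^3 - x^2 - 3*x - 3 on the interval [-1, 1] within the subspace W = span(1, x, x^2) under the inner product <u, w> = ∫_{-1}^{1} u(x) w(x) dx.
g(x) = -x^2/7 - 12*x/5 - 108/35

The best approximation g ∈ W is the orthogonal projection of f onto W. Writing g = a_0 + a_1 x + a_2 x^2, the coefficients solve the normal equations G · a = b where
  G_{ij} = <φ_i, φ_j> and b_i = <f, φ_i>, with φ_0 = 1, φ_1 = x, φ_2 = x^2.
G =
  [2, 0, 2/3]
  [0, 2/3, 0]
  [2/3, 0, 2/5],
b = (-94/15, -8/5, -74/35).
Solving gives a_0 = -108/35, a_1 = -12/5, a_2 = -1/7, so
  g(x) = -x^2/7 - 12*x/5 - 108/35.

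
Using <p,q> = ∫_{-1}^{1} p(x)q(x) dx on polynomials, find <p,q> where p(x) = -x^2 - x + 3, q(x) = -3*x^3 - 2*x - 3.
<p,q> = -202/15

Expand the product: p(x)·q(x) = 3*x^5 + 3*x^4 - 7*x^3 + 5*x^2 - 3*x - 9.
∫_{-1}^{1} of each monomial x^k gives [2/(k+1) if k even, 0 if k odd]. Integrating term-by-term (or equivalently evaluating the antiderivative F(x) = x^6/2 + 3*x^5/5 - 7*x^4/4 + 5*x^3/3 - 3*x^2/2 - 9*x at the endpoints):
  F(1) − F(−1) = -569/60 − (239/60) = -202/15.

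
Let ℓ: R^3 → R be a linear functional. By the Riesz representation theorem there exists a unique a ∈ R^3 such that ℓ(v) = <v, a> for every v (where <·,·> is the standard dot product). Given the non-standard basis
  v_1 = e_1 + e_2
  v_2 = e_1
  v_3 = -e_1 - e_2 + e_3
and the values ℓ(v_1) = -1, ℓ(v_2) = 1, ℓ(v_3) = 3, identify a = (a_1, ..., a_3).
a = (1, -2, 2)

Write a = (a_1, ..., a_3) in the standard basis. For each basis vector v_i, ℓ(v_i) = <v_i, a> is a linear equation in the a_j's. Collect the n equations into a matrix system V a = ℓ, where row i of V is v_i (expressed in the standard basis). Since V is invertible (lower-triangular with 1s on the diagonal, up to permutation), solve by back-substitution:
  V =
[[1, 1, 0],
 [1, 0, 0],
 [-1, -1, 1]]
  V a = (-1, 1, 3)
Solving gives a = (1, -2, 2).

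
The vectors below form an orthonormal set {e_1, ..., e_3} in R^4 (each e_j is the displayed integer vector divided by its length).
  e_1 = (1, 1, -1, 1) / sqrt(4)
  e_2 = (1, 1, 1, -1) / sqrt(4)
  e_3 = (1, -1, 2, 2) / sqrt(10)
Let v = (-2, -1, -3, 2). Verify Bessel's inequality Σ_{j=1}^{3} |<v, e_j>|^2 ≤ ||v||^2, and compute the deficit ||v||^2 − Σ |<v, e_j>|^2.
Σ |<v, e_j>|^2 = 179/10; ||v||^2 = 18; deficit = 1/10

Write each e_j = u_j / sqrt(<u_j, u_j>) where u_j is the displayed integer vector. Then <v, e_j> = <v, u_j> / sqrt(<u_j, u_j>), so |<v, e_j>|^2 = <v, u_j>^2 / <u_j, u_j>.
Coefficients: <v, e_1> = 2/sqrt(4), <v, e_2> = -8/sqrt(4), <v, e_3> = -3/sqrt(10).
Square and sum: Σ |<v, e_j>|^2 = 179/10.
Compute ||v||^2 = v·v = 18.
Deficit = 18 − 179/10 = 1/10 ≥ 0, confirming Bessel's inequality. (The deficit equals ||v − Σ <v,e_j> e_j||^2, the squared distance from v to span{e_j}.)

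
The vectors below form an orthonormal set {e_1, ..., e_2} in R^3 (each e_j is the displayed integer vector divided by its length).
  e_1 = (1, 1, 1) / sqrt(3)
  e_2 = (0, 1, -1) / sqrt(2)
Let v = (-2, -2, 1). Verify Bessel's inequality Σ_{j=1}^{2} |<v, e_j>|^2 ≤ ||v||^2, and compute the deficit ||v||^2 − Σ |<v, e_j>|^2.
Σ |<v, e_j>|^2 = 15/2; ||v||^2 = 9; deficit = 3/2

Write each e_j = u_j / sqrt(<u_j, u_j>) where u_j is the displayed integer vector. Then <v, e_j> = <v, u_j> / sqrt(<u_j, u_j>), so |<v, e_j>|^2 = <v, u_j>^2 / <u_j, u_j>.
Coefficients: <v, e_1> = -3/sqrt(3), <v, e_2> = -3/sqrt(2).
Square and sum: Σ |<v, e_j>|^2 = 15/2.
Compute ||v||^2 = v·v = 9.
Deficit = 9 − 15/2 = 3/2 ≥ 0, confirming Bessel's inequality. (The deficit equals ||v − Σ <v,e_j> e_j||^2, the squared distance from v to span{e_j}.)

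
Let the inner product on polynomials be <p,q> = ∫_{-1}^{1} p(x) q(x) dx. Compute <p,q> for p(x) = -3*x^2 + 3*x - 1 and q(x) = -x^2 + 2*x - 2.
<p,q> = 208/15

Expand the product: p(x)·q(x) = 3*x^4 - 9*x^3 + 13*x^2 - 8*x + 2.
∫_{-1}^{1} of each monomial x^k gives [2/(k+1) if k even, 0 if k odd]. Integrating term-by-term (or equivalently evaluating the antiderivative F(x) = 3*x^5/5 - 9*x^4/4 + 13*x^3/3 - 4*x^2 + 2*x at the endpoints):
  F(1) − F(−1) = 41/60 − (-791/60) = 208/15.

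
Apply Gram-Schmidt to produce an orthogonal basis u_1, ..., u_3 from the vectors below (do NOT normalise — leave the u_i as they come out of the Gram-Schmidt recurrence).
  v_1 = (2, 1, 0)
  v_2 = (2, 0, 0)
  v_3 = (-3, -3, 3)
Orthogonal basis:
  u_1 = (2, 1, 0)
  u_2 = (2/5, -4/5, 0)
  u_3 = (0, 0, 3)

Apply the Gram-Schmidt recurrence
  u_1 = v_1
  u_i = v_i − Σ_{j<i} ((v_i · u_j) / (u_j · u_j)) · u_j.

Step by step this gives:
  u_1 = (2, 1, 0)
  u_2 = (2/5, -4/5, 0)
  u_3 = (0, 0, 3)

Orthogonality check:
  u_2 · u_1 = 0 (should be 0)
  u_3 · u_1 = 0 (should be 0)
  u_3 · u_2 = 0 (should be 0)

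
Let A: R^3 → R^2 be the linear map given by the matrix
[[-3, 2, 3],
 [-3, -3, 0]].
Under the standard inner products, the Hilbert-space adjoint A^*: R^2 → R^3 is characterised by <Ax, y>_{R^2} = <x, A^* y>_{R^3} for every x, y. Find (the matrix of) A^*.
A^* = A^T =
[[-3, -3],
 [2, -3],
 [3, 0]]

For real matrices with standard dot products, the defining identity <Ax, y> = <x, A^* y> gives (Ax)^T y = x^T (A^*) y, i.e. x^T A^T y = x^T (A^*) y. Since this holds for all x, y, we must have A^* = A^T. Therefore
A^* =
[[-3, -3],
 [2, -3],
 [3, 0]].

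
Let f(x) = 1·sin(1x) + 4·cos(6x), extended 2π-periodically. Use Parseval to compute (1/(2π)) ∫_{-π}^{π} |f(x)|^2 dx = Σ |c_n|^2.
Σ |c_n|^2 = 17/2

Expand |f|^2 and use orthogonality of {sin(nx), cos(mx)} on [-π, π]:
  ∫_{-π}^{π} sin(nx)^2 dx = π, ∫ cos(mx)^2 dx = π, and cross terms integrate to 0.
So ∫_{-π}^{π} f(x)^2 dx = 1^2 · π + 4^2 · π = (1 + 16)π.
Divide by 2π: (1 + 16)/2 = 17/2.
By Parseval, this equals Σ |c_n|^2.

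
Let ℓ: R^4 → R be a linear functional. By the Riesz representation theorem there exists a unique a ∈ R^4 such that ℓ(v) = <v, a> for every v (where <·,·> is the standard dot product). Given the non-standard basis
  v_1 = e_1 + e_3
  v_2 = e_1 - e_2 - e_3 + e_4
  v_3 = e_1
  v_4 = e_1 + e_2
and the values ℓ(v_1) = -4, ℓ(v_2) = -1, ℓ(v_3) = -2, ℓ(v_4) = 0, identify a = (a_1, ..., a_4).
a = (-2, 2, -2, 1)

Write a = (a_1, ..., a_4) in the standard basis. For each basis vector v_i, ℓ(v_i) = <v_i, a> is a linear equation in the a_j's. Collect the n equations into a matrix system V a = ℓ, where row i of V is v_i (expressed in the standard basis). Since V is invertible (lower-triangular with 1s on the diagonal, up to permutation), solve by back-substitution:
  V =
[[1, 0, 1, 0],
 [1, -1, -1, 1],
 [1, 0, 0, 0],
 [1, 1, 0, 0]]
  V a = (-4, -1, -2, 0)
Solving gives a = (-2, 2, -2, 1).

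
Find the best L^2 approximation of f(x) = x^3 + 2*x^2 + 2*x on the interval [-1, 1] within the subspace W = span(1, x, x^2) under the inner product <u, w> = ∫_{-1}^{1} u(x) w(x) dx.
g(x) = 2*x^2 + 13*x/5

The best approximation g ∈ W is the orthogonal projection of f onto W. Writing g = a_0 + a_1 x + a_2 x^2, the coefficients solve the normal equations G · a = b where
  G_{ij} = <φ_i, φ_j> and b_i = <f, φ_i>, with φ_0 = 1, φ_1 = x, φ_2 = x^2.
G =
  [2, 0, 2/3]
  [0, 2/3, 0]
  [2/3, 0, 2/5],
b = (4/3, 26/15, 4/5).
Solving gives a_0 = 0, a_1 = 13/5, a_2 = 2, so
  g(x) = 2*x^2 + 13*x/5.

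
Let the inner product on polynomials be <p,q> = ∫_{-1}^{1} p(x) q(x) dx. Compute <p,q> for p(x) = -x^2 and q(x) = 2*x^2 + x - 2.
<p,q> = 8/15

Expand the product: p(x)·q(x) = -2*x^4 - x^3 + 2*x^2.
∫_{-1}^{1} of each monomial x^k gives [2/(k+1) if k even, 0 if k odd]. Integrating term-by-term (or equivalently evaluating the antiderivative F(x) = -2*x^5/5 - x^4/4 + 2*x^3/3 at the endpoints):
  F(1) − F(−1) = 1/60 − (-31/60) = 8/15.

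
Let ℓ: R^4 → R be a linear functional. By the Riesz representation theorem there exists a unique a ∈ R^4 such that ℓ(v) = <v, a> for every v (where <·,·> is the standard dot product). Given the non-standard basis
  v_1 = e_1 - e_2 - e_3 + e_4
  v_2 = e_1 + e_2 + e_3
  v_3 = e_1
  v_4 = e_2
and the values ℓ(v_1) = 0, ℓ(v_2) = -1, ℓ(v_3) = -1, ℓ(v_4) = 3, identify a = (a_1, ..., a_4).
a = (-1, 3, -3, 1)

Write a = (a_1, ..., a_4) in the standard basis. For each basis vector v_i, ℓ(v_i) = <v_i, a> is a linear equation in the a_j's. Collect the n equations into a matrix system V a = ℓ, where row i of V is v_i (expressed in the standard basis). Since V is invertible (lower-triangular with 1s on the diagonal, up to permutation), solve by back-substitution:
  V =
[[1, -1, -1, 1],
 [1, 1, 1, 0],
 [1, 0, 0, 0],
 [0, 1, 0, 0]]
  V a = (0, -1, -1, 3)
Solving gives a = (-1, 3, -3, 1).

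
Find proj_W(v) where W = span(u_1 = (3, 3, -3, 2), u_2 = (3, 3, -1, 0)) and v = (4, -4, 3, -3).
proj_W(v) = (0, 0, 3, -3)

Set up U = [u_1 | ... | u_2] ∈ R^(4×2). The projector onto W = col(U) is P = U (U^T U)^(-1) U^T.
Compute U^T U =
  [31, 21]
  [21, 19],
and U^T v = (-15, -3).
Solve U^T U · c = U^T v for the coefficients: c = (-3/2, 3/2). The projection is proj_W(v) = U c.
Check: (v - proj_W(v)) · u_1 = 0  (should be 0).
Check: (v - proj_W(v)) · u_2 = 0  (should be 0).
Result: proj_W(v) = (0, 0, 3, -3).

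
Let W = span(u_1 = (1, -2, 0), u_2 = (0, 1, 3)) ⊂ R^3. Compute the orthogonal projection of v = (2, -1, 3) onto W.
proj_W(v) = (28/23, -32/23, 72/23)

Set up U = [u_1 | ... | u_2] ∈ R^(3×2). The projector onto W = col(U) is P = U (U^T U)^(-1) U^T.
Compute U^T U =
  [5, -2]
  [-2, 10],
and U^T v = (4, 8).
Solve U^T U · c = U^T v for the coefficients: c = (28/23, 24/23). The projection is proj_W(v) = U c.
Check: (v - proj_W(v)) · u_1 = 0  (should be 0).
Check: (v - proj_W(v)) · u_2 = 0  (should be 0).
Result: proj_W(v) = (28/23, -32/23, 72/23).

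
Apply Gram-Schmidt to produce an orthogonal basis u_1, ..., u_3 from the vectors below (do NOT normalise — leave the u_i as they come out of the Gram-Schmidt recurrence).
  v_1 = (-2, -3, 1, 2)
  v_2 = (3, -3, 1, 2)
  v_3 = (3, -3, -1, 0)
Orthogonal basis:
  u_1 = (-2, -3, 1, 2)
  u_2 = (35/9, -5/3, 5/9, 10/9)
  u_3 = (0, -9/7, -11/7, -8/7)

Apply the Gram-Schmidt recurrence
  u_1 = v_1
  u_i = v_i − Σ_{j<i} ((v_i · u_j) / (u_j · u_j)) · u_j.

Step by step this gives:
  u_1 = (-2, -3, 1, 2)
  u_2 = (35/9, -5/3, 5/9, 10/9)
  u_3 = (0, -9/7, -11/7, -8/7)

Orthogonality check:
  u_2 · u_1 = 0 (should be 0)
  u_3 · u_1 = 0 (should be 0)
  u_3 · u_2 = 0 (should be 0)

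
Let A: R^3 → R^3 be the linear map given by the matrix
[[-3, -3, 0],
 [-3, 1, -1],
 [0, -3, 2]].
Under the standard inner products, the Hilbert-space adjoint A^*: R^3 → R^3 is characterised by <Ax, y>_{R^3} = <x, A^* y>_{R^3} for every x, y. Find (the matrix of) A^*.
A^* = A^T =
[[-3, -3, 0],
 [-3, 1, -3],
 [0, -1, 2]]

For real matrices with standard dot products, the defining identity <Ax, y> = <x, A^* y> gives (Ax)^T y = x^T (A^*) y, i.e. x^T A^T y = x^T (A^*) y. Since this holds for all x, y, we must have A^* = A^T. Therefore
A^* =
[[-3, -3, 0],
 [-3, 1, -3],
 [0, -1, 2]].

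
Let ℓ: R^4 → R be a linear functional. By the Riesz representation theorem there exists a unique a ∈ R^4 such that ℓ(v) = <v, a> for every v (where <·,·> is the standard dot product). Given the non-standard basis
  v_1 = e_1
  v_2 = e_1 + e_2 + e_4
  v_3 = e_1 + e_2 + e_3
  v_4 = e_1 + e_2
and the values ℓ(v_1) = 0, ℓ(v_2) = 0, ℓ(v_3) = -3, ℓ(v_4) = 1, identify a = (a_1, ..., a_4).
a = (0, 1, -4, -1)

Write a = (a_1, ..., a_4) in the standard basis. For each basis vector v_i, ℓ(v_i) = <v_i, a> is a linear equation in the a_j's. Collect the n equations into a matrix system V a = ℓ, where row i of V is v_i (expressed in the standard basis). Since V is invertible (lower-triangular with 1s on the diagonal, up to permutation), solve by back-substitution:
  V =
[[1, 0, 0, 0],
 [1, 1, 0, 1],
 [1, 1, 1, 0],
 [1, 1, 0, 0]]
  V a = (0, 0, -3, 1)
Solving gives a = (0, 1, -4, -1).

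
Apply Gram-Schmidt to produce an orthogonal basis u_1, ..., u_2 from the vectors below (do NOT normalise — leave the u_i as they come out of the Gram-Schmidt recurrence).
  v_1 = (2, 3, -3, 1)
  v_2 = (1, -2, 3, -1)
Orthogonal basis:
  u_1 = (2, 3, -3, 1)
  u_2 = (51/23, -4/23, 27/23, -9/23)

Apply the Gram-Schmidt recurrence
  u_1 = v_1
  u_i = v_i − Σ_{j<i} ((v_i · u_j) / (u_j · u_j)) · u_j.

Step by step this gives:
  u_1 = (2, 3, -3, 1)
  u_2 = (51/23, -4/23, 27/23, -9/23)

Orthogonality check:
  u_2 · u_1 = 0 (should be 0)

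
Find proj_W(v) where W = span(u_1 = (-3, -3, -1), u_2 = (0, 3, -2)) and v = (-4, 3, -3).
proj_W(v) = (-61/22, 24/11, -93/22)

Set up U = [u_1 | ... | u_2] ∈ R^(3×2). The projector onto W = col(U) is P = U (U^T U)^(-1) U^T.
Compute U^T U =
  [19, -7]
  [-7, 13],
and U^T v = (6, 15).
Solve U^T U · c = U^T v for the coefficients: c = (61/66, 109/66). The projection is proj_W(v) = U c.
Check: (v - proj_W(v)) · u_1 = 0  (should be 0).
Check: (v - proj_W(v)) · u_2 = 0  (should be 0).
Result: proj_W(v) = (-61/22, 24/11, -93/22).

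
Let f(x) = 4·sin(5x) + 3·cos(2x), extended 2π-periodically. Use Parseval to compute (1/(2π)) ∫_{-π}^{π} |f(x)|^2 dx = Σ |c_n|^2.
Σ |c_n|^2 = 25/2

Expand |f|^2 and use orthogonality of {sin(nx), cos(mx)} on [-π, π]:
  ∫_{-π}^{π} sin(nx)^2 dx = π, ∫ cos(mx)^2 dx = π, and cross terms integrate to 0.
So ∫_{-π}^{π} f(x)^2 dx = 4^2 · π + 3^2 · π = (16 + 9)π.
Divide by 2π: (16 + 9)/2 = 25/2.
By Parseval, this equals Σ |c_n|^2.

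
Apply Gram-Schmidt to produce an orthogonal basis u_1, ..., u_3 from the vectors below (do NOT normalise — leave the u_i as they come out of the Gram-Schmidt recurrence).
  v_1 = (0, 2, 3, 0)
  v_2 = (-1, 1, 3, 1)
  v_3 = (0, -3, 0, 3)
Orthogonal basis:
  u_1 = (0, 2, 3, 0)
  u_2 = (-1, -9/13, 6/13, 1)
  u_3 = (66/35, -27/35, 18/35, 39/35)

Apply the Gram-Schmidt recurrence
  u_1 = v_1
  u_i = v_i − Σ_{j<i} ((v_i · u_j) / (u_j · u_j)) · u_j.

Step by step this gives:
  u_1 = (0, 2, 3, 0)
  u_2 = (-1, -9/13, 6/13, 1)
  u_3 = (66/35, -27/35, 18/35, 39/35)

Orthogonality check:
  u_2 · u_1 = 0 (should be 0)
  u_3 · u_1 = 0 (should be 0)
  u_3 · u_2 = 0 (should be 0)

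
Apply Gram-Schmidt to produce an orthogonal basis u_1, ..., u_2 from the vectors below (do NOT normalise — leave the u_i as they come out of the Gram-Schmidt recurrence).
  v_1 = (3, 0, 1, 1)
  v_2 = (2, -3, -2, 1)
Orthogonal basis:
  u_1 = (3, 0, 1, 1)
  u_2 = (7/11, -3, -27/11, 6/11)

Apply the Gram-Schmidt recurrence
  u_1 = v_1
  u_i = v_i − Σ_{j<i} ((v_i · u_j) / (u_j · u_j)) · u_j.

Step by step this gives:
  u_1 = (3, 0, 1, 1)
  u_2 = (7/11, -3, -27/11, 6/11)

Orthogonality check:
  u_2 · u_1 = 0 (should be 0)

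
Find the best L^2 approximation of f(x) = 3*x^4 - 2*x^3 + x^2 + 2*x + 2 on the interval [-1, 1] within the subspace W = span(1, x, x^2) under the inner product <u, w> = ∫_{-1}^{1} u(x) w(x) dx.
g(x) = 25*x^2/7 + 4*x/5 + 61/35

The best approximation g ∈ W is the orthogonal projection of f onto W. Writing g = a_0 + a_1 x + a_2 x^2, the coefficients solve the normal equations G · a = b where
  G_{ij} = <φ_i, φ_j> and b_i = <f, φ_i>, with φ_0 = 1, φ_1 = x, φ_2 = x^2.
G =
  [2, 0, 2/3]
  [0, 2/3, 0]
  [2/3, 0, 2/5],
b = (88/15, 8/15, 272/105).
Solving gives a_0 = 61/35, a_1 = 4/5, a_2 = 25/7, so
  g(x) = 25*x^2/7 + 4*x/5 + 61/35.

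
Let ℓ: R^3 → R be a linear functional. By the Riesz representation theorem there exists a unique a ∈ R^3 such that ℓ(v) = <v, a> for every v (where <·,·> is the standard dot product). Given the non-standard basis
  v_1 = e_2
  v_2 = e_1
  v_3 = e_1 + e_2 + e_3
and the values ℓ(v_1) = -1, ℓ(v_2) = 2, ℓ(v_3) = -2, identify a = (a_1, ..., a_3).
a = (2, -1, -3)

Write a = (a_1, ..., a_3) in the standard basis. For each basis vector v_i, ℓ(v_i) = <v_i, a> is a linear equation in the a_j's. Collect the n equations into a matrix system V a = ℓ, where row i of V is v_i (expressed in the standard basis). Since V is invertible (lower-triangular with 1s on the diagonal, up to permutation), solve by back-substitution:
  V =
[[0, 1, 0],
 [1, 0, 0],
 [1, 1, 1]]
  V a = (-1, 2, -2)
Solving gives a = (2, -1, -3).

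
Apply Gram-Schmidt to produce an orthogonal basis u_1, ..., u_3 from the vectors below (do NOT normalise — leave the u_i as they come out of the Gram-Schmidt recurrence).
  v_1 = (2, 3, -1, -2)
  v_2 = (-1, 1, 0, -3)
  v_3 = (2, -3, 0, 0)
Orthogonal basis:
  u_1 = (2, 3, -1, -2)
  u_2 = (-16/9, -1/6, 7/18, -20/9)
  u_3 = (283/149, -332/149, -20/149, -205/149)

Apply the Gram-Schmidt recurrence
  u_1 = v_1
  u_i = v_i − Σ_{j<i} ((v_i · u_j) / (u_j · u_j)) · u_j.

Step by step this gives:
  u_1 = (2, 3, -1, -2)
  u_2 = (-16/9, -1/6, 7/18, -20/9)
  u_3 = (283/149, -332/149, -20/149, -205/149)

Orthogonality check:
  u_2 · u_1 = 0 (should be 0)
  u_3 · u_1 = 0 (should be 0)
  u_3 · u_2 = 0 (should be 0)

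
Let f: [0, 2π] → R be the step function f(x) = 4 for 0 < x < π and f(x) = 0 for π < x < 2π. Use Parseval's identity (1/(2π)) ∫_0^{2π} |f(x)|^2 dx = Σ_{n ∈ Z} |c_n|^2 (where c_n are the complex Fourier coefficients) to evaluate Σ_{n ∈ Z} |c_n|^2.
Σ |c_n|^2 = 8

Parseval equates the L^2 energy of f (normalised by 1/(2π)) with the ℓ^2 sum of its Fourier coefficients: (1/(2π)) ∫_0^{2π} |f|^2 = Σ |c_n|^2.
Compute the left side: (1/(2π)) [∫_0^π 4^2 dx + ∫_π^{2π} 0^2 dx] = (1/(2π)) · (16π + 0π) = (16 + 0)/2 = 8.
So Σ_{n ∈ Z} |c_n|^2 = 8.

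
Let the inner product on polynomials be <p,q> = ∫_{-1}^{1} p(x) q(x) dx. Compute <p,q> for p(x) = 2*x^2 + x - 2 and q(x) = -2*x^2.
<p,q> = 16/15

Expand the product: p(x)·q(x) = -4*x^4 - 2*x^3 + 4*x^2.
∫_{-1}^{1} of each monomial x^k gives [2/(k+1) if k even, 0 if k odd]. Integrating term-by-term (or equivalently evaluating the antiderivative F(x) = -4*x^5/5 - x^4/2 + 4*x^3/3 at the endpoints):
  F(1) − F(−1) = 1/30 − (-31/30) = 16/15.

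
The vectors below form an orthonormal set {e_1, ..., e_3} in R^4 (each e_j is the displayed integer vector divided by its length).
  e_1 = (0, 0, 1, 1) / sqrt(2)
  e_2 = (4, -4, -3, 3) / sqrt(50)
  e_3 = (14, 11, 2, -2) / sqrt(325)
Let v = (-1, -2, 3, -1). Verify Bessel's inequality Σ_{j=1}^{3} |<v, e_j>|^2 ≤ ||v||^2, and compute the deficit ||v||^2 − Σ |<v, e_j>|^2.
Σ |<v, e_j>|^2 = 74/13; ||v||^2 = 15; deficit = 121/13

Write each e_j = u_j / sqrt(<u_j, u_j>) where u_j is the displayed integer vector. Then <v, e_j> = <v, u_j> / sqrt(<u_j, u_j>), so |<v, e_j>|^2 = <v, u_j>^2 / <u_j, u_j>.
Coefficients: <v, e_1> = 2/sqrt(2), <v, e_2> = -8/sqrt(50), <v, e_3> = -28/sqrt(325).
Square and sum: Σ |<v, e_j>|^2 = 74/13.
Compute ||v||^2 = v·v = 15.
Deficit = 15 − 74/13 = 121/13 ≥ 0, confirming Bessel's inequality. (The deficit equals ||v − Σ <v,e_j> e_j||^2, the squared distance from v to span{e_j}.)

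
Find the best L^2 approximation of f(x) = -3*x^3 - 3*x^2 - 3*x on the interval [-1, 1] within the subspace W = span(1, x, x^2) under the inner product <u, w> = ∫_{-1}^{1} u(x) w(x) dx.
g(x) = -3*x^2 - 24*x/5

The best approximation g ∈ W is the orthogonal projection of f onto W. Writing g = a_0 + a_1 x + a_2 x^2, the coefficients solve the normal equations G · a = b where
  G_{ij} = <φ_i, φ_j> and b_i = <f, φ_i>, with φ_0 = 1, φ_1 = x, φ_2 = x^2.
G =
  [2, 0, 2/3]
  [0, 2/3, 0]
  [2/3, 0, 2/5],
b = (-2, -16/5, -6/5).
Solving gives a_0 = 0, a_1 = -24/5, a_2 = -3, so
  g(x) = -3*x^2 - 24*x/5.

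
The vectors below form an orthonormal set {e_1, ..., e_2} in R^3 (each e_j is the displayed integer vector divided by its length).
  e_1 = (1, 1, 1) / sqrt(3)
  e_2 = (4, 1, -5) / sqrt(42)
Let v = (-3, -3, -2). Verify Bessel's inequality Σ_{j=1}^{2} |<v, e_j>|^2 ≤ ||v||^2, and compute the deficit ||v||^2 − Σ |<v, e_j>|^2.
Σ |<v, e_j>|^2 = 307/14; ||v||^2 = 22; deficit = 1/14

Write each e_j = u_j / sqrt(<u_j, u_j>) where u_j is the displayed integer vector. Then <v, e_j> = <v, u_j> / sqrt(<u_j, u_j>), so |<v, e_j>|^2 = <v, u_j>^2 / <u_j, u_j>.
Coefficients: <v, e_1> = -8/sqrt(3), <v, e_2> = -5/sqrt(42).
Square and sum: Σ |<v, e_j>|^2 = 307/14.
Compute ||v||^2 = v·v = 22.
Deficit = 22 − 307/14 = 1/14 ≥ 0, confirming Bessel's inequality. (The deficit equals ||v − Σ <v,e_j> e_j||^2, the squared distance from v to span{e_j}.)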